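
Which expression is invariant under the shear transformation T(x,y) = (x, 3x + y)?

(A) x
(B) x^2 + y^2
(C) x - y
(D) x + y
A

Under the shear T(x,y) = (x, 3x + y):
Substitute the transformed coordinates into each option and compare with the original:
(A) x  ->  (x) = x   [equals x: invariant]
(B) x^2 + y^2  ->  (x)^2 + (3x + y)^2 = 10x^2 + 6xy + y^2   [differs from x^2 + y^2: not invariant]
(C) x - y  ->  (x) - (3x + y) = -2x - y   [differs from x - y: not invariant]
(D) x + y  ->  (x) + (3x + y) = 4x + y   [differs from x + y: not invariant]

Only option (A), x, is unchanged by the transformation.
A vertical shear moves points parallel to the y-axis, so the x-coordinate (and any function of x alone) is unchanged.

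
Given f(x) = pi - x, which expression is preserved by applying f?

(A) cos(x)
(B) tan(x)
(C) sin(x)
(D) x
C

For f(x) = pi - x:
sin(pi - x) = sin(x), so sine is invariant under this transformation.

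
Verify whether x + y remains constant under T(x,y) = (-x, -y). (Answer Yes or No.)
No

Substitute T(x,y) = (-x, -y) into the expression and compare with the original.

Original: x + y
After applying T: (-x) + (-y) = -x - y

This differs from the original x + y (difference: -2x - 2y), so the expression is NOT invariant.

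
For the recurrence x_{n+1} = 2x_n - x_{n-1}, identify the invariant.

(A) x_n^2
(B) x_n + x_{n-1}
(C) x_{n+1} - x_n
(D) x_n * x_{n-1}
C

For the recurrence x_{n+1} = 2x_n - x_{n-1}:

If x_{n+1} = 2x_n - x_{n-1}, then:
x_{n+1} - x_n = x_n - x_{n-1}
The first difference is constant throughout the sequence.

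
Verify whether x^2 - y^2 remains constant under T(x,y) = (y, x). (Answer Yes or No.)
No

Substitute T(x,y) = (y, x) into the expression and compare with the original.

Original: x^2 - y^2
After applying T: (y)^2 - (x)^2 = -x^2 + y^2

This differs from the original x^2 - y^2 (difference: -2x^2 + 2y^2), so the expression is NOT invariant.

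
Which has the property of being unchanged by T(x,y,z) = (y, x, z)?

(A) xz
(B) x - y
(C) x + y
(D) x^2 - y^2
C

Apply T(x,y,z) = (y, x, z) to each option, i.e. replace (x, y, z) by the transformed coordinates.
Substitute the transformed coordinates into each option and compare with the original:
(A) xz  ->  (y)(z) = yz   [differs from xz: not invariant]
(B) x - y  ->  (y) - (x) = -x + y   [differs from x - y: not invariant]
(C) x + y  ->  (y) + (x) = x + y   [equals x + y: invariant]
(D) x^2 - y^2  ->  (y)^2 - (x)^2 = -x^2 + y^2   [differs from x^2 - y^2: not invariant]

Only option (C), x + y, is unchanged by the transformation.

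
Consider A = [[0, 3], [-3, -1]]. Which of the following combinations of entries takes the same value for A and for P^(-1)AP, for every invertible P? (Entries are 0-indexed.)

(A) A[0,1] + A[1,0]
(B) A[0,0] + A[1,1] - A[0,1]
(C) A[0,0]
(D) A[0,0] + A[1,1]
D

A[0,0] + A[1,1] is the trace of A. By the cyclic property of the trace, tr(P^(-1)AP) = tr(APP^(-1)) = tr(A), so it is the same for every matrix similar to A.

The other combinations are not similarity invariants. For example, take P = [[1, 2], [0, 1]] (det P = 1), so P^(-1) = [[1, -2], [0, 1]] and
B = P^(-1)AP = [[6, 17], [-3, -7]].
Evaluating each option on A and on B:
(A) A[0,1] + A[1,0]: 0 for A, 14 for B -> changes
(B) A[0,0] + A[1,1] - A[0,1]: -4 for A, -18 for B -> changes
(C) A[0,0]: 0 for A, 6 for B -> changes
(D) A[0,0] + A[1,1]: -1 for A, -1 for B -> unchanged

Only (D) A[0,0] + A[1,1] = -1 survives (and it does so for every P, not just this one), so it is the invariant.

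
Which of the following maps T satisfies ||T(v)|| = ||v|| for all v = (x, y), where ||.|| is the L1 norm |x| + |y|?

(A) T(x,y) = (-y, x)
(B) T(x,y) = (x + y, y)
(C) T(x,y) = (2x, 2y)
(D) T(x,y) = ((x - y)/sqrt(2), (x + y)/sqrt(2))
A

A transformation preserves a norm if ||T(v)|| = ||v|| for every v; a single vector where the norm changes rules an option out.

(A) T(x,y) = (-y, x): preserves the norm -- it only permutes the coordinates and/or flips signs, which leaves |x| + |y| unchanged.
(B) T(x,y) = (x + y, y): v = (0, 1) has norm |0| + |1| = 1, but T(v) = (1, 1) has norm 2 -- not preserved.
(C) T(x,y) = (2x, 2y): v = (1, 0) has norm |1| + |0| = 1, but T(v) = (2, 0) has norm 2 -- not preserved.
(D) T(x,y) = ((x - y)/sqrt(2), (x + y)/sqrt(2)): v = (1, 0) has norm |1| + |0| = 1, but T(v) = (sqrt(2)/2, sqrt(2)/2) has norm sqrt(2) -- not preserved.

Therefore the answer is (A).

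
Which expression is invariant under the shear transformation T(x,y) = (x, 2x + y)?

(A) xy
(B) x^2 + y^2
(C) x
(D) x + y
C

Under the shear T(x,y) = (x, 2x + y):
Substitute the transformed coordinates into each option and compare with the original:
(A) xy  ->  (x)(2x + y) = 2x^2 + xy   [differs from xy: not invariant]
(B) x^2 + y^2  ->  (x)^2 + (2x + y)^2 = 5x^2 + 4xy + y^2   [differs from x^2 + y^2: not invariant]
(C) x  ->  (x) = x   [equals x: invariant]
(D) x + y  ->  (x) + (2x + y) = 3x + y   [differs from x + y: not invariant]

Only option (C), x, is unchanged by the transformation.
A vertical shear moves points parallel to the y-axis, so the x-coordinate (and any function of x alone) is unchanged.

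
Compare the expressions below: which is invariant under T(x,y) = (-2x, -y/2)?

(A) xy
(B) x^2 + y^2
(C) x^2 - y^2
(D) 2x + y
A

An expression E(x,y) is invariant under T if E(T(x,y)) = E(x,y). Here T(x,y) = (-2x, -y/2).
Substitute the transformed coordinates into each option and compare with the original:
(A) xy  ->  (-2x)(-y/2) = xy   [equals xy: invariant]
(B) x^2 + y^2  ->  (-2x)^2 + (-y/2)^2 = 4x^2 + y^2/4   [differs from x^2 + y^2: not invariant]
(C) x^2 - y^2  ->  (-2x)^2 - (-y/2)^2 = 4x^2 - y^2/4   [differs from x^2 - y^2: not invariant]
(D) 2x + y  ->  2(-2x) + (-y/2) = -4x - y/2   [differs from 2x + y: not invariant]

Only option (A), xy, is unchanged by the transformation.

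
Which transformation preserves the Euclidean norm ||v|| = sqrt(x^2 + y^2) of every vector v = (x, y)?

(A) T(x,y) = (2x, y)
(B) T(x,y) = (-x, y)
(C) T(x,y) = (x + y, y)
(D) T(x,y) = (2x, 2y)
B

A transformation preserves a norm if ||T(v)|| = ||v|| for every v; a single vector where the norm changes rules an option out.

(A) T(x,y) = (2x, y): v = (1, 0) has norm sqrt((1)^2 + (0)^2) = 1, but T(v) = (2, 0) has norm 2 -- not preserved.
(B) T(x,y) = (-x, y): preserves the norm -- it is an orthogonal map (a rotation/reflection), and (-x)^2 + (y)^2 simplifies to x^2 + y^2.
(C) T(x,y) = (x + y, y): v = (0, 1) has norm sqrt((0)^2 + (1)^2) = 1, but T(v) = (1, 1) has norm sqrt(2) -- not preserved.
(D) T(x,y) = (2x, 2y): v = (1, 0) has norm sqrt((1)^2 + (0)^2) = 1, but T(v) = (2, 0) has norm 2 -- not preserved.

Therefore the answer is (B).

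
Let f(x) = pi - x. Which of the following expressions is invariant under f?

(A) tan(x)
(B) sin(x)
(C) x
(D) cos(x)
B

For f(x) = pi - x:
sin(pi - x) = sin(x), so sine is invariant under this transformation.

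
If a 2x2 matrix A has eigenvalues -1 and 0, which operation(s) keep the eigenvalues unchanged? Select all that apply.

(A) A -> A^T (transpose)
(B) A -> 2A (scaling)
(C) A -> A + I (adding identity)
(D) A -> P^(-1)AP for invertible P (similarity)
A and D

Eigenvalues are preserved by:
1. Similarity transformations: A -> P^(-1)AP (same characteristic polynomial)
2. Transpose: A^T has the same eigenvalues as A

Eigenvalues are NOT preserved by:
- Adding identity: eigenvalues become -1+1, 0+1
- Scaling: eigenvalues become -2, 0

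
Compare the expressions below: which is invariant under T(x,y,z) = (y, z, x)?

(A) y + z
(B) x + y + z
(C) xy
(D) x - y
B

Apply T(x,y,z) = (y, z, x) to each option, i.e. replace (x, y, z) by the transformed coordinates.
Substitute the transformed coordinates into each option and compare with the original:
(A) y + z  ->  (z) + (x) = x + z   [differs from y + z: not invariant]
(B) x + y + z  ->  (y) + (z) + (x) = x + y + z   [equals x + y + z: invariant]
(C) xy  ->  (y)(z) = yz   [differs from xy: not invariant]
(D) x - y  ->  (y) - (z) = y - z   [differs from x - y: not invariant]

Only option (B), x + y + z, is unchanged by the transformation.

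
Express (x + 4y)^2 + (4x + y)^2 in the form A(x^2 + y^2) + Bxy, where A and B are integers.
17(x^2 + y^2) + 16xy

Expanding: (x + 4y)^2 = x^2 + 8xy + 16y^2
(4x + y)^2 = 16x^2 + 8xy + y^2
Sum = (1+16)(x^2+y^2) + 16xy = 17(x^2 + y^2) + 16xy
This is symmetric in x and y.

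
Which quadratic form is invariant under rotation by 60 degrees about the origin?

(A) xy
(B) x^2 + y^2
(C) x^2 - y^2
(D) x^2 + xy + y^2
B

Rotation by 60 degrees sends (x, y) to (x/2 - sqrt(3)y/2, sqrt(3)x/2 + y/2).
Substitute the transformed coordinates into each option and compare with the original:
(A) xy  ->  (x/2 - sqrt(3)y/2)(sqrt(3)x/2 + y/2) = sqrt(3)x^2/4 - xy/2 - sqrt(3)y^2/4   [differs from xy: not invariant]
(B) x^2 + y^2  ->  (x/2 - sqrt(3)y/2)^2 + (sqrt(3)x/2 + y/2)^2 = x^2 + y^2   [equals x^2 + y^2: invariant]
(C) x^2 - y^2  ->  (x/2 - sqrt(3)y/2)^2 - (sqrt(3)x/2 + y/2)^2 = -x^2/2 - sqrt(3)xy + y^2/2   [differs from x^2 - y^2: not invariant]
(D) x^2 + xy + y^2  ->  (x/2 - sqrt(3)y/2)^2 + (x/2 - sqrt(3)y/2)(sqrt(3)x/2 + y/2) + (sqrt(3)x/2 + y/2)^2 = sqrt(3)x^2/4 + x^2 - xy/2 - sqrt(3)y^2/4 + y^2   [differs from x^2 + xy + y^2: not invariant]

Only option (B), x^2 + y^2, is unchanged by the transformation.
x^2 + y^2 is the squared distance from the origin, which rotations preserve.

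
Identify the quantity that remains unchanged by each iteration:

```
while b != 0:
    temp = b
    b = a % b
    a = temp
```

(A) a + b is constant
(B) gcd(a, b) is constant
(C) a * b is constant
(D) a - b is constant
B

A loop invariant must hold before the first iteration and be re-established by every execution of the body.

(B) gcd(a, b) is constant: One iteration replaces (a, b) by (b, a mod b). Since a mod b = a - q*b for an integer q, any common divisor of a and b divides b and a mod b, and conversely; hence gcd(b, a mod b) = gcd(a, b). For instance (35, 4) -> (4, 3) keeps gcd = 1. At exit b = 0 and a = gcd of the original inputs.

The other options fail:
(A) a + b is constant: e.g. (a, b) = (35, 4) -> (4, 3): the sum goes from 39 to 7.
(C) a * b is constant: e.g. (a, b) = (35, 4) -> (4, 3): the product goes from 140 to 12.
(D) a - b is constant: e.g. (a, b) = (35, 4) -> (4, 3): the difference goes from 31 to 1.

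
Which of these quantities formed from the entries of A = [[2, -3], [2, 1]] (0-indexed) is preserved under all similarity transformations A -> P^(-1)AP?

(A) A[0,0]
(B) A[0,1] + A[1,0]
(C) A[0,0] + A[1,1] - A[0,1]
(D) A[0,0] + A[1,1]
D

A[0,0] + A[1,1] is the trace of A. By the cyclic property of the trace, tr(P^(-1)AP) = tr(APP^(-1)) = tr(A), so it is the same for every matrix similar to A.

The other combinations are not similarity invariants. For example, take P = [[2, 1], [1, 1]] (det P = 1), so P^(-1) = [[1, -1], [-1, 2]] and
B = P^(-1)AP = [[-4, -4], [9, 7]].
Evaluating each option on A and on B:
(A) A[0,0]: 2 for A, -4 for B -> changes
(B) A[0,1] + A[1,0]: -1 for A, 5 for B -> changes
(C) A[0,0] + A[1,1] - A[0,1]: 6 for A, 7 for B -> changes
(D) A[0,0] + A[1,1]: 3 for A, 3 for B -> unchanged

Only (D) A[0,0] + A[1,1] = 3 survives (and it does so for every P, not just this one), so it is the invariant.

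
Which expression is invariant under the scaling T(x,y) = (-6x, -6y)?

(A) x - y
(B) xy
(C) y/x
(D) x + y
C

Under the uniform scaling T(x,y) = (-6x, -6y):
Substitute the transformed coordinates into each option and compare with the original:
(A) x - y  ->  (-6x) - (-6y) = -6x + 6y   [differs from x - y: not invariant]
(B) xy  ->  (-6x)(-6y) = 36xy   [differs from xy: not invariant]
(C) y/x  ->  (-6y)/(-6x) = y/x   [equals y/x: invariant]
(D) x + y  ->  (-6x) + (-6y) = -6x - 6y   [differs from x + y: not invariant]

Only option (C), y/x, is unchanged by the transformation.
The common factor -6 cancels in a ratio of coordinates, while sums, products and sums of squares pick up factors of -6 or 36.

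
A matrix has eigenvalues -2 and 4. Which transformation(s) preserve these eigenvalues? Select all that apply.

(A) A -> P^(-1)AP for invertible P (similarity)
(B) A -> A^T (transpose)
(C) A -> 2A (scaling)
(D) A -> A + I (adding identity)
A and B

Eigenvalues are preserved by:
1. Similarity transformations: A -> P^(-1)AP (same characteristic polynomial)
2. Transpose: A^T has the same eigenvalues as A

Eigenvalues are NOT preserved by:
- Adding identity: eigenvalues become -2+1, 4+1
- Scaling: eigenvalues become -4, 8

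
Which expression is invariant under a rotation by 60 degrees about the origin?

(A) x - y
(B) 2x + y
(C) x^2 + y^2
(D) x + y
C

A rotation by 60 degrees sends (x, y) to (x/2 - sqrt(3)y/2, sqrt(3)x/2 + y/2).
Substitute the transformed coordinates into each option and compare with the original:
(A) x - y  ->  (x/2 - sqrt(3)y/2) - (sqrt(3)x/2 + y/2) = -sqrt(3)x/2 + x/2 - sqrt(3)y/2 - y/2   [differs from x - y: not invariant]
(B) 2x + y  ->  2(x/2 - sqrt(3)y/2) + (sqrt(3)x/2 + y/2) = sqrt(3)x/2 + x - sqrt(3)y + y/2   [differs from 2x + y: not invariant]
(C) x^2 + y^2  ->  (x/2 - sqrt(3)y/2)^2 + (sqrt(3)x/2 + y/2)^2 = x^2 + y^2   [equals x^2 + y^2: invariant]
(D) x + y  ->  (x/2 - sqrt(3)y/2) + (sqrt(3)x/2 + y/2) = x/2 + sqrt(3)x/2 - sqrt(3)y/2 + y/2   [differs from x + y: not invariant]

Only option (C), x^2 + y^2, is unchanged by the transformation.
Geometrically, x^2 + y^2 is the squared distance from the origin, which every rotation about the origin preserves.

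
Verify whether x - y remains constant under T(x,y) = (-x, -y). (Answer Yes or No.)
No

Substitute T(x,y) = (-x, -y) into the expression and compare with the original.

Original: x - y
After applying T: (-x) - (-y) = -x + y

This differs from the original x - y (difference: -2x + 2y), so the expression is NOT invariant.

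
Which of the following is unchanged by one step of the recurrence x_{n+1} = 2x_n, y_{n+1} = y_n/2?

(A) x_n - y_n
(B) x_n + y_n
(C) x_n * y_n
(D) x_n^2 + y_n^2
C

For the recurrence x_{n+1} = 2x_n, y_{n+1} = y_n/2:

x_{n+1} * y_{n+1} = (2x_n) * (y_n/2) = x_n * y_n
The product is conserved.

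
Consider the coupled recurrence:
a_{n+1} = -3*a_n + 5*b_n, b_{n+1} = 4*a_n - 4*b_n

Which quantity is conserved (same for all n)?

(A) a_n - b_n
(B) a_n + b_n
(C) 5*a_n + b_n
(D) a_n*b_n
B

Replace a_n by a_{n+1} = -3*a_n + 5*b_n and b_n by b_{n+1} = 4*a_n - 4*b_n in each option and simplify:
(A) a_n - b_n  ->  (-3*a_n + 5*b_n) - (4*a_n - 4*b_n) = -7*a_n + 9*b_n   [not conserved]
(B) a_n + b_n  ->  (-3*a_n + 5*b_n) + (4*a_n - 4*b_n) = a_n + b_n   [conserved]
(C) 5*a_n + b_n  ->  5*(-3*a_n + 5*b_n) + (4*a_n - 4*b_n) = -11*a_n + 21*b_n   [not conserved]
(D) a_n*b_n  ->  (-3*a_n + 5*b_n)*(4*a_n - 4*b_n) = -12*a_n^2 + 32*a_n*b_n - 20*b_n^2   [not conserved]

Only (B) a_n + b_n returns to itself after one step, so it is the conserved quantity.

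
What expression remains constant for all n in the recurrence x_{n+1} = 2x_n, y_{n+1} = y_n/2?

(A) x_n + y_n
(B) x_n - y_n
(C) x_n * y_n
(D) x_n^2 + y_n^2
C

For the recurrence x_{n+1} = 2x_n, y_{n+1} = y_n/2:

x_{n+1} * y_{n+1} = (2x_n) * (y_n/2) = x_n * y_n
The product is conserved.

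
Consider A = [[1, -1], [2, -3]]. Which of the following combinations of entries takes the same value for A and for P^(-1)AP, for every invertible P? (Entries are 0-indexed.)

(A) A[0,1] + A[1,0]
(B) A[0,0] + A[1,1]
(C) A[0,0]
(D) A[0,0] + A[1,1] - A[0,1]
B

A[0,0] + A[1,1] is the trace of A. By the cyclic property of the trace, tr(P^(-1)AP) = tr(APP^(-1)) = tr(A), so it is the same for every matrix similar to A.

The other combinations are not similarity invariants. For example, take P = [[2, 1], [1, 1]] (det P = 1), so P^(-1) = [[1, -1], [-1, 2]] and
B = P^(-1)AP = [[0, 1], [1, -2]].
Evaluating each option on A and on B:
(A) A[0,1] + A[1,0]: 1 for A, 2 for B -> changes
(B) A[0,0] + A[1,1]: -2 for A, -2 for B -> unchanged
(C) A[0,0]: 1 for A, 0 for B -> changes
(D) A[0,0] + A[1,1] - A[0,1]: -1 for A, -3 for B -> changes

Only (B) A[0,0] + A[1,1] = -2 survives (and it does so for every P, not just this one), so it is the invariant.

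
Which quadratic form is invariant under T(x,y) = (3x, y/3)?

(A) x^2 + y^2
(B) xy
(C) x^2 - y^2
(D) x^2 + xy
B

T multiplies x by 3 and divides y by 3.
Substitute the transformed coordinates into each option and compare with the original:
(A) x^2 + y^2  ->  (3x)^2 + (y/3)^2 = 9x^2 + y^2/9   [differs from x^2 + y^2: not invariant]
(B) xy  ->  (3x)(y/3) = xy   [equals xy: invariant]
(C) x^2 - y^2  ->  (3x)^2 - (y/3)^2 = 9x^2 - y^2/9   [differs from x^2 - y^2: not invariant]
(D) x^2 + xy  ->  (3x)^2 + (3x)(y/3) = 9x^2 + xy   [differs from x^2 + xy: not invariant]

Only option (B), xy, is unchanged by the transformation.
The factors 3 and 1/3 cancel only in the pure product xy.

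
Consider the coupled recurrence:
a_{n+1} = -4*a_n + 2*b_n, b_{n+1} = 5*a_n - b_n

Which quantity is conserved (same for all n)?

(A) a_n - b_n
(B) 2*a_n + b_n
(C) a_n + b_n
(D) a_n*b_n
C

Replace a_n by a_{n+1} = -4*a_n + 2*b_n and b_n by b_{n+1} = 5*a_n - b_n in each option and simplify:
(A) a_n - b_n  ->  (-4*a_n + 2*b_n) - (5*a_n - b_n) = -9*a_n + 3*b_n   [not conserved]
(B) 2*a_n + b_n  ->  2*(-4*a_n + 2*b_n) + (5*a_n - b_n) = -3*a_n + 3*b_n   [not conserved]
(C) a_n + b_n  ->  (-4*a_n + 2*b_n) + (5*a_n - b_n) = a_n + b_n   [conserved]
(D) a_n*b_n  ->  (-4*a_n + 2*b_n)*(5*a_n - b_n) = -20*a_n^2 + 14*a_n*b_n - 2*b_n^2   [not conserved]

Only (C) a_n + b_n returns to itself after one step, so it is the conserved quantity.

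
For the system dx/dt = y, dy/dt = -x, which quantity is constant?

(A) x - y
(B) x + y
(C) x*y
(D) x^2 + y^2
D

A first integral I satisfies dI/dt = 0 along every solution. Differentiate each option and use the equation of motion:
(A) d/dt[x - y] = y - (-x) = x + y, not identically 0
(B) d/dt[x + y] = y + (-x) = y - x, not identically 0
(C) d/dt[x*y] = (dx/dt)y + x(dy/dt) = y^2 - x^2, not identically 0
(D) d/dt[x^2 + y^2] = 2x*dx/dt + 2y*dy/dt = 2x*y + 2y*(-x) = 0

Only (D) has zero time-derivative. So x^2 + y^2 (the squared radius; trajectories are circles) is the conserved quantity.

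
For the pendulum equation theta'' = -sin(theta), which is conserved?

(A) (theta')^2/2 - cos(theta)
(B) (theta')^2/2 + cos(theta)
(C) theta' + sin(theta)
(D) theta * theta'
A

A first integral I satisfies dI/dt = 0 along every solution. Differentiate each option and use the equation of motion:
(A) d/dt[(theta')^2/2 - cos(theta)] = theta' theta'' + sin(theta) theta' = theta'(-sin(theta)) + theta' sin(theta) = 0
(B) d/dt[(theta')^2/2 + cos(theta)] = theta' theta'' - sin(theta) theta' = -2 theta' sin(theta), not identically 0
(C) d/dt[theta' + sin(theta)] = theta'' + cos(theta) theta' = -sin(theta) + theta' cos(theta), not identically 0
(D) d/dt[theta * theta'] = (theta')^2 + theta theta'' = (theta')^2 - theta sin(theta), not identically 0

Only (A) has zero time-derivative. This is the total energy: kinetic (theta')^2/2 plus potential -cos(theta).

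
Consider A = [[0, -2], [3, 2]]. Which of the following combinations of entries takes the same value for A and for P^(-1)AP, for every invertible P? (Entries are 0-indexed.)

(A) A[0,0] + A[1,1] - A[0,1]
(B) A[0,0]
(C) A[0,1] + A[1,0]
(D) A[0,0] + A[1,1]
D

A[0,0] + A[1,1] is the trace of A. By the cyclic property of the trace, tr(P^(-1)AP) = tr(APP^(-1)) = tr(A), so it is the same for every matrix similar to A.

The other combinations are not similarity invariants. For example, take P = [[1, -1], [0, 1]] (det P = 1), so P^(-1) = [[1, 1], [0, 1]] and
B = P^(-1)AP = [[3, -3], [3, -1]].
Evaluating each option on A and on B:
(A) A[0,0] + A[1,1] - A[0,1]: 4 for A, 5 for B -> changes
(B) A[0,0]: 0 for A, 3 for B -> changes
(C) A[0,1] + A[1,0]: 1 for A, 0 for B -> changes
(D) A[0,0] + A[1,1]: 2 for A, 2 for B -> unchanged

Only (D) A[0,0] + A[1,1] = 2 survives (and it does so for every P, not just this one), so it is the invariant.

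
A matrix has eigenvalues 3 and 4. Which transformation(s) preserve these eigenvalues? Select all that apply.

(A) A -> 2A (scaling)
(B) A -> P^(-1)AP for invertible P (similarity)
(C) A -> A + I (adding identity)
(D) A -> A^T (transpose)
B and D

Eigenvalues are preserved by:
1. Similarity transformations: A -> P^(-1)AP (same characteristic polynomial)
2. Transpose: A^T has the same eigenvalues as A

Eigenvalues are NOT preserved by:
- Adding identity: eigenvalues become 3+1, 4+1
- Scaling: eigenvalues become 6, 8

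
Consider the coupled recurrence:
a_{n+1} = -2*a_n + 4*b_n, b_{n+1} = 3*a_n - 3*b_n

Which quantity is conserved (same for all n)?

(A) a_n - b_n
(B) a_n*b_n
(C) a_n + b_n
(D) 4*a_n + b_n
C

Replace a_n by a_{n+1} = -2*a_n + 4*b_n and b_n by b_{n+1} = 3*a_n - 3*b_n in each option and simplify:
(A) a_n - b_n  ->  (-2*a_n + 4*b_n) - (3*a_n - 3*b_n) = -5*a_n + 7*b_n   [not conserved]
(B) a_n*b_n  ->  (-2*a_n + 4*b_n)*(3*a_n - 3*b_n) = -6*a_n^2 + 18*a_n*b_n - 12*b_n^2   [not conserved]
(C) a_n + b_n  ->  (-2*a_n + 4*b_n) + (3*a_n - 3*b_n) = a_n + b_n   [conserved]
(D) 4*a_n + b_n  ->  4*(-2*a_n + 4*b_n) + (3*a_n - 3*b_n) = -5*a_n + 13*b_n   [not conserved]

Only (C) a_n + b_n returns to itself after one step, so it is the conserved quantity.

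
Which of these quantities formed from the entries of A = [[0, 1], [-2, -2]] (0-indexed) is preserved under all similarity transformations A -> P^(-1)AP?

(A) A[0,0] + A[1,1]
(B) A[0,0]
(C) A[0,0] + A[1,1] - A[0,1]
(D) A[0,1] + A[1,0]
A

A[0,0] + A[1,1] is the trace of A. By the cyclic property of the trace, tr(P^(-1)AP) = tr(APP^(-1)) = tr(A), so it is the same for every matrix similar to A.

The other combinations are not similarity invariants. For example, take P = [[1, 2], [0, 1]] (det P = 1), so P^(-1) = [[1, -2], [0, 1]] and
B = P^(-1)AP = [[4, 13], [-2, -6]].
Evaluating each option on A and on B:
(A) A[0,0] + A[1,1]: -2 for A, -2 for B -> unchanged
(B) A[0,0]: 0 for A, 4 for B -> changes
(C) A[0,0] + A[1,1] - A[0,1]: -3 for A, -15 for B -> changes
(D) A[0,1] + A[1,0]: -1 for A, 11 for B -> changes

Only (A) A[0,0] + A[1,1] = -2 survives (and it does so for every P, not just this one), so it is the invariant.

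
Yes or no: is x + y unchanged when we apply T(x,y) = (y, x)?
Yes

Substitute T(x,y) = (y, x) into the expression and compare with the original.

Original: x + y
After applying T: (y) + (x) = x + y

This is identical to the original x + y, so the expression is invariant.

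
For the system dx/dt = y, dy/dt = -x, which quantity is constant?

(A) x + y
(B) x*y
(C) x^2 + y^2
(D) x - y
C

A first integral I satisfies dI/dt = 0 along every solution. Differentiate each option and use the equation of motion:
(A) d/dt[x + y] = y + (-x) = y - x, not identically 0
(B) d/dt[x*y] = (dx/dt)y + x(dy/dt) = y^2 - x^2, not identically 0
(C) d/dt[x^2 + y^2] = 2x*dx/dt + 2y*dy/dt = 2x*y + 2y*(-x) = 0
(D) d/dt[x - y] = y - (-x) = x + y, not identically 0

Only (C) has zero time-derivative. So x^2 + y^2 (the squared radius; trajectories are circles) is the conserved quantity.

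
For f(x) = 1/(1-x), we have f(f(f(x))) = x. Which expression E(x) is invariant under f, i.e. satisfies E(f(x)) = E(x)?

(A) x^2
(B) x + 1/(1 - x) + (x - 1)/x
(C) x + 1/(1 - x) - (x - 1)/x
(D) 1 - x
B

Replace x by f(x) = 1/(1 - x) in each option and simplify. As a quick numerical cross-check, also compare E(3) with E(f(3)) = E(-1/2).

(A) x^2  ->  (1/(1 - x))^2 = (x - 1)^(-2); check: E(3) = 9 but E(-1/2) = 1/4.   [not invariant]
(B) x + 1/(1 - x) + (x - 1)/x  ->  (1/(1 - x)) + 1/(1 - (1/(1 - x))) + ((1/(1 - x)) - 1)/(1/(1 - x)), which simplifies back to x + 1/(1 - x) + (x - 1)/x; check: E(3) = 19/6, E(-1/2) = 19/6.   [invariant]
(C) x + 1/(1 - x) - (x - 1)/x  ->  (1/(1 - x)) + 1/(1 - (1/(1 - x))) - ((1/(1 - x)) - 1)/(1/(1 - x)) = (x^2(1 - x) - x + (x - 1)^2)/(x(x - 1)); check: E(3) = 11/6 but E(-1/2) = -17/6.   [not invariant]
(D) 1 - x  ->  1 - (1/(1 - x)) = x/(x - 1); check: E(3) = -2 but E(-1/2) = 3/2.   [not invariant]

Only (B) is unchanged. Indeed f(f(x)) = 1/(1 - 1/(1-x)) = (1-x)/(-x) = (x-1)/x, so E(x) = x + f(x) + f(f(x)) is the sum over the whole 3-cycle; applying f just permutes the three terms cyclically (x -> f(x) -> f(f(x)) -> x), leaving the sum unchanged.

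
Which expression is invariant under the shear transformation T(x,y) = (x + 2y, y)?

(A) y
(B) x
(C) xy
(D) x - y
A

Under the shear T(x,y) = (x + 2y, y):
Substitute the transformed coordinates into each option and compare with the original:
(A) y  ->  (y) = y   [equals y: invariant]
(B) x  ->  (x + 2y) = x + 2y   [differs from x: not invariant]
(C) xy  ->  (x + 2y)(y) = xy + 2y^2   [differs from xy: not invariant]
(D) x - y  ->  (x + 2y) - (y) = x + y   [differs from x - y: not invariant]

Only option (A), y, is unchanged by the transformation.
A horizontal shear moves points parallel to the x-axis, so the y-coordinate (and any function of y alone) is unchanged.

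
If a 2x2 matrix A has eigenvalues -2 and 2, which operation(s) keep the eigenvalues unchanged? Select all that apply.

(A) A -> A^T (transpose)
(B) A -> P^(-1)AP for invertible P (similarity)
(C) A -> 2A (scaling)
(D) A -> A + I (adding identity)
A and B

Eigenvalues are preserved by:
1. Similarity transformations: A -> P^(-1)AP (same characteristic polynomial)
2. Transpose: A^T has the same eigenvalues as A

Eigenvalues are NOT preserved by:
- Adding identity: eigenvalues become -2+1, 2+1
- Scaling: eigenvalues become -4, 4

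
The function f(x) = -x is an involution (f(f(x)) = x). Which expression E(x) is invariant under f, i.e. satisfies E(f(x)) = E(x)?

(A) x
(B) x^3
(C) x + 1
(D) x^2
D

Replace x by f(x) = -x in each option and simplify. As a quick numerical cross-check, also compare E(4) with E(f(4)) = E(-4).

(A) x  ->  (-x) = -x; check: E(4) = 4 but E(-4) = -4.   [not invariant]
(B) x^3  ->  (-x)^3 = -x^3; check: E(4) = 64 but E(-4) = -64.   [not invariant]
(C) x + 1  ->  (-x) + 1 = 1 - x; check: E(4) = 5 but E(-4) = -3.   [not invariant]
(D) x^2  ->  (-x)^2, which simplifies back to x^2; check: E(4) = 16, E(-4) = 16.   [invariant]

Only (D) is unchanged. E is symmetric under swapping x with f(x) = -x, which is exactly what an involution does.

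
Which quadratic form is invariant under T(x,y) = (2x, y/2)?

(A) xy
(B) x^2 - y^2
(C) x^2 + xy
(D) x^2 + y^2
A

T multiplies x by 2 and divides y by 2.
Substitute the transformed coordinates into each option and compare with the original:
(A) xy  ->  (2x)(y/2) = xy   [equals xy: invariant]
(B) x^2 - y^2  ->  (2x)^2 - (y/2)^2 = 4x^2 - y^2/4   [differs from x^2 - y^2: not invariant]
(C) x^2 + xy  ->  (2x)^2 + (2x)(y/2) = 4x^2 + xy   [differs from x^2 + xy: not invariant]
(D) x^2 + y^2  ->  (2x)^2 + (y/2)^2 = 4x^2 + y^2/4   [differs from x^2 + y^2: not invariant]

Only option (A), xy, is unchanged by the transformation.
The factors 2 and 1/2 cancel only in the pure product xy.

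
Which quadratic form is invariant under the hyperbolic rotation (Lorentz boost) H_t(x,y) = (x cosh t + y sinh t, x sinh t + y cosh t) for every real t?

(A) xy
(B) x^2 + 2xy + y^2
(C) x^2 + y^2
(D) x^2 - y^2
D

Write x' = x cosh t + y sinh t, y' = x sinh t + y cosh t and substitute into each option:
(A) xy: (x cosh t + y sinh t)(x sinh t + y cosh t) = xy(cosh^2 t + sinh^2 t) + (x^2 + y^2) sinh t cosh t = xy cosh 2t + (x^2 + y^2)(sinh 2t)/2   [not invariant for t != 0]
(B) x^2 + 2xy + y^2: (x' + y')^2 with x' + y' = (x + y)(cosh t + sinh t) = (x + y)e^t, so it becomes (x + y)^2 e^(2t)   [not invariant for t != 0]
(C) x^2 + y^2: (x cosh t + y sinh t)^2 + (x sinh t + y cosh t)^2 = (x^2 + y^2)(cosh^2 t + sinh^2 t) + 4xy sinh t cosh t = (x^2 + y^2) cosh 2t + 2xy sinh 2t   [not invariant for t != 0]
(D) x^2 - y^2: (x cosh t + y sinh t)^2 - (x sinh t + y cosh t)^2 = x^2(cosh^2 t - sinh^2 t) + 2xy(cosh t sinh t - sinh t cosh t) + y^2(sinh^2 t - cosh^2 t) = x^2 - y^2   [invariant, using cosh^2 t - sinh^2 t = 1]

Only (D) x^2 - y^2 is unchanged; it is the Minkowski form preserved by Lorentz boosts, just as x^2 + y^2 is preserved by ordinary rotations.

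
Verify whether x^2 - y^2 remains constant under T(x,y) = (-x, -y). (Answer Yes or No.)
Yes

Substitute T(x,y) = (-x, -y) into the expression and compare with the original.

Original: x^2 - y^2
After applying T: (-x)^2 - (-y)^2 = x^2 - y^2

This is identical to the original x^2 - y^2, so the expression is invariant.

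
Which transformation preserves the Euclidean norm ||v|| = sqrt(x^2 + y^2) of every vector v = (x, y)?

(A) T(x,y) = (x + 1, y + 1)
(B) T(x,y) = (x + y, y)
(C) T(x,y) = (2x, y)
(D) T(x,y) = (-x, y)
D

A transformation preserves a norm if ||T(v)|| = ||v|| for every v; a single vector where the norm changes rules an option out.

(A) T(x,y) = (x + 1, y + 1): v = (1, 0) has norm sqrt((1)^2 + (0)^2) = 1, but T(v) = (2, 1) has norm sqrt(5) -- not preserved.
(B) T(x,y) = (x + y, y): v = (0, 1) has norm sqrt((0)^2 + (1)^2) = 1, but T(v) = (1, 1) has norm sqrt(2) -- not preserved.
(C) T(x,y) = (2x, y): v = (1, 0) has norm sqrt((1)^2 + (0)^2) = 1, but T(v) = (2, 0) has norm 2 -- not preserved.
(D) T(x,y) = (-x, y): preserves the norm -- it is an orthogonal map (a rotation/reflection), and (-x)^2 + (y)^2 simplifies to x^2 + y^2.

Therefore the answer is (D).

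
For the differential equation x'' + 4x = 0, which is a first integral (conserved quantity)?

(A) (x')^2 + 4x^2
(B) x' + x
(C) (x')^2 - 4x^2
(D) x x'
A

A first integral I satisfies dI/dt = 0 along every solution. Differentiate each option and use the equation of motion:
(A) d/dt[(x')^2 + 4x^2] = 2x'x'' + 8x x' = 2x'(-4x) + 8x x' = 0
(B) d/dt[x' + x] = x'' + x' = -4x + x', not identically 0
(C) d/dt[(x')^2 - 4x^2] = 2x'x'' - 8x x' = -16x x', not identically 0
(D) d/dt[x x'] = (x')^2 + x x'' = (x')^2 - 4x^2, not identically 0

Only (A) has zero time-derivative. So the energy-like quantity (x')^2 + 4x^2 is the first integral.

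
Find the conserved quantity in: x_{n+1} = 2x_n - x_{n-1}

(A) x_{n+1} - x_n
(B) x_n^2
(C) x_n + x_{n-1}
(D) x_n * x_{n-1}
A

For the recurrence x_{n+1} = 2x_n - x_{n-1}:

If x_{n+1} = 2x_n - x_{n-1}, then:
x_{n+1} - x_n = x_n - x_{n-1}
The first difference is constant throughout the sequence.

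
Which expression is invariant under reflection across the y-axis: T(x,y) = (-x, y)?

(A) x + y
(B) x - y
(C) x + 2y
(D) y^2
D

The map is reflection across the y-axis: T(x,y) = (-x, y).
Substitute the transformed coordinates into each option and compare with the original:
(A) x + y  ->  (-x) + (y) = -x + y   [differs from x + y: not invariant]
(B) x - y  ->  (-x) - (y) = -x - y   [differs from x - y: not invariant]
(C) x + 2y  ->  (-x) + 2(y) = -x + 2y   [differs from x + 2y: not invariant]
(D) y^2  ->  (y)^2 = y^2   [equals y^2: invariant]

Only option (D), y^2, is unchanged by the transformation.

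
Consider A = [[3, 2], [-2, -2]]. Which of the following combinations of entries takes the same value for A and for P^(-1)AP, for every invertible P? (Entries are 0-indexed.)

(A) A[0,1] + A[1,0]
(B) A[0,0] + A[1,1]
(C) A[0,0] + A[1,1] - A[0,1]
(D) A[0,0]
B

A[0,0] + A[1,1] is the trace of A. By the cyclic property of the trace, tr(P^(-1)AP) = tr(APP^(-1)) = tr(A), so it is the same for every matrix similar to A.

The other combinations are not similarity invariants. For example, take P = [[1, 1], [0, 1]] (det P = 1), so P^(-1) = [[1, -1], [0, 1]] and
B = P^(-1)AP = [[5, 9], [-2, -4]].
Evaluating each option on A and on B:
(A) A[0,1] + A[1,0]: 0 for A, 7 for B -> changes
(B) A[0,0] + A[1,1]: 1 for A, 1 for B -> unchanged
(C) A[0,0] + A[1,1] - A[0,1]: -1 for A, -8 for B -> changes
(D) A[0,0]: 3 for A, 5 for B -> changes

Only (B) A[0,0] + A[1,1] = 1 survives (and it does so for every P, not just this one), so it is the invariant.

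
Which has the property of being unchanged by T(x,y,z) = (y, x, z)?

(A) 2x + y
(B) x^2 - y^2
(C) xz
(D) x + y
D

Apply T(x,y,z) = (y, x, z) to each option, i.e. replace (x, y, z) by the transformed coordinates.
Substitute the transformed coordinates into each option and compare with the original:
(A) 2x + y  ->  2(y) + (x) = x + 2y   [differs from 2x + y: not invariant]
(B) x^2 - y^2  ->  (y)^2 - (x)^2 = -x^2 + y^2   [differs from x^2 - y^2: not invariant]
(C) xz  ->  (y)(z) = yz   [differs from xz: not invariant]
(D) x + y  ->  (y) + (x) = x + y   [equals x + y: invariant]

Only option (D), x + y, is unchanged by the transformation.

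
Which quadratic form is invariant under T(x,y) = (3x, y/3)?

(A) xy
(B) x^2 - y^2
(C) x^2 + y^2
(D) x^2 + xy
A

T multiplies x by 3 and divides y by 3.
Substitute the transformed coordinates into each option and compare with the original:
(A) xy  ->  (3x)(y/3) = xy   [equals xy: invariant]
(B) x^2 - y^2  ->  (3x)^2 - (y/3)^2 = 9x^2 - y^2/9   [differs from x^2 - y^2: not invariant]
(C) x^2 + y^2  ->  (3x)^2 + (y/3)^2 = 9x^2 + y^2/9   [differs from x^2 + y^2: not invariant]
(D) x^2 + xy  ->  (3x)^2 + (3x)(y/3) = 9x^2 + xy   [differs from x^2 + xy: not invariant]

Only option (A), xy, is unchanged by the transformation.
The factors 3 and 1/3 cancel only in the pure product xy.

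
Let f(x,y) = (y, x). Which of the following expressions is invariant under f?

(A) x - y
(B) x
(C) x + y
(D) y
C

For f(x,y) = (y, x):
After applying f: x' = y, y' = x. So x' + y' = y + x = x + y.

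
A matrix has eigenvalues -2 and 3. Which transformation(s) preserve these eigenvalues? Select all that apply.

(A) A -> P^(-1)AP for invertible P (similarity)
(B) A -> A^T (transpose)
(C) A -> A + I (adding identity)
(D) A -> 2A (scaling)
A and B

Eigenvalues are preserved by:
1. Similarity transformations: A -> P^(-1)AP (same characteristic polynomial)
2. Transpose: A^T has the same eigenvalues as A

Eigenvalues are NOT preserved by:
- Adding identity: eigenvalues become -2+1, 3+1
- Scaling: eigenvalues become -4, 6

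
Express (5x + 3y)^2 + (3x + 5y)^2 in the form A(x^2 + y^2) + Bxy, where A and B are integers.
34(x^2 + y^2) + 60xy

Expanding: (5x + 3y)^2 = 25x^2 + 30xy + 9y^2
(3x + 5y)^2 = 9x^2 + 30xy + 25y^2
Sum = (25+9)(x^2+y^2) + 60xy = 34(x^2 + y^2) + 60xy
This is symmetric in x and y.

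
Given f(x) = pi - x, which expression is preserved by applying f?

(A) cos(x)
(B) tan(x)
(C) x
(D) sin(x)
D

For f(x) = pi - x:
sin(pi - x) = sin(x), so sine is invariant under this transformation.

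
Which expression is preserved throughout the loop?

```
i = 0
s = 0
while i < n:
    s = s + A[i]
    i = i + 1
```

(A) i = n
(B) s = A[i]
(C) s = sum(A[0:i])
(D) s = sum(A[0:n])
C

A loop invariant must hold before the first iteration and be re-established by every execution of the body.

(C) s = sum(A[0:i]): Initially i = 0 and s = 0 = sum of the empty slice A[0:0]. If s = sum(A[0:i]) holds at the top of an iteration, the body sets s to sum(A[0:i]) + A[i] = sum(A[0:i+1]) and then i to i+1, so s = sum(A[0:i]) holds again. At exit i = n, giving s = sum(A[0:n]).

The other options fail:
(A) i = n: false initially (i = 0); it is the exit condition, not an invariant.
(B) s = A[i]: after the first iteration s = A[0] but i = 1, so s = A[i] compares s with the wrong element (and fails in general).
(D) s = sum(A[0:n]): false before the loop (s = 0, not the full sum) -- it only becomes true at exit.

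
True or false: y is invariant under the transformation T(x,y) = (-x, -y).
False

Substitute T(x,y) = (-x, -y) into the expression and compare with the original.

Original: y
After applying T: (-y) = -y

This differs from the original y (difference: -2y), so the expression is NOT invariant.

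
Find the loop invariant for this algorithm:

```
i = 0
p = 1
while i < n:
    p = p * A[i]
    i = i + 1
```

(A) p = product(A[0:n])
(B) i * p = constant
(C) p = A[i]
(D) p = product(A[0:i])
D

A loop invariant must hold before the first iteration and be re-established by every execution of the body.

(D) p = product(A[0:i]): Initially i = 0 and p = 1 = product of the empty slice A[0:0]. If p = product(A[0:i]) holds at the top of an iteration, the body sets p to product(A[0:i]) * A[i] = product(A[0:i+1]) and then i to i+1, so the property is restored. At exit i = n, giving p = product(A[0:n]).

The other options fail:
(A) p = product(A[0:n]): false before the loop (p = 1, not the full product) -- it only becomes true at exit.
(B) i * p = constant: initially i * p = 0, but after one iteration it is 1 * A[0], which is nonzero in general.
(C) p = A[i]: after the first iteration p = A[0] but i = 1; in general p is a product of several elements, not a single one.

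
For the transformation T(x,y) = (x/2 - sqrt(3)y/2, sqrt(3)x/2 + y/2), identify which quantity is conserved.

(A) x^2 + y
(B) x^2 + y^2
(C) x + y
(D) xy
B

An expression E(x,y) is invariant under T if E(T(x,y)) = E(x,y). Here T(x,y) = (x/2 - sqrt(3)y/2, sqrt(3)x/2 + y/2).
Substitute the transformed coordinates into each option and compare with the original:
(A) x^2 + y  ->  (x/2 - sqrt(3)y/2)^2 + (sqrt(3)x/2 + y/2) = x^2/4 - sqrt(3)xy/2 + sqrt(3)x/2 + 3y^2/4 + y/2   [differs from x^2 + y: not invariant]
(B) x^2 + y^2  ->  (x/2 - sqrt(3)y/2)^2 + (sqrt(3)x/2 + y/2)^2 = x^2 + y^2   [equals x^2 + y^2: invariant]
(C) x + y  ->  (x/2 - sqrt(3)y/2) + (sqrt(3)x/2 + y/2) = x/2 + sqrt(3)x/2 - sqrt(3)y/2 + y/2   [differs from x + y: not invariant]
(D) xy  ->  (x/2 - sqrt(3)y/2)(sqrt(3)x/2 + y/2) = sqrt(3)x^2/4 - xy/2 - sqrt(3)y^2/4   [differs from xy: not invariant]

Only option (B), x^2 + y^2, is unchanged by the transformation.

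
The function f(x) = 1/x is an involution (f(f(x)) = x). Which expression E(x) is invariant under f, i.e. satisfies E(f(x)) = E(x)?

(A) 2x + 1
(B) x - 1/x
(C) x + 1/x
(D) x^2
C

Replace x by f(x) = 1/x in each option and simplify. As a quick numerical cross-check, also compare E(4) with E(f(4)) = E(1/4).

(A) 2x + 1  ->  2(1/x) + 1 = (x + 2)/x; check: E(4) = 9 but E(1/4) = 3/2.   [not invariant]
(B) x - 1/x  ->  (1/x) - 1/(1/x) = -x + 1/x; check: E(4) = 15/4 but E(1/4) = -15/4.   [not invariant]
(C) x + 1/x  ->  (1/x) + 1/(1/x), which simplifies back to x + 1/x; check: E(4) = 17/4, E(1/4) = 17/4.   [invariant]
(D) x^2  ->  (1/x)^2 = x^(-2); check: E(4) = 16 but E(1/4) = 1/16.   [not invariant]

Only (C) is unchanged. E is symmetric under swapping x with f(x) = 1/x, which is exactly what an involution does.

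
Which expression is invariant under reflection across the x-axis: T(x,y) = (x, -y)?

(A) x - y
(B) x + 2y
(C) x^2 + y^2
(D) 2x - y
C

The map is reflection across the x-axis: T(x,y) = (x, -y).
Substitute the transformed coordinates into each option and compare with the original:
(A) x - y  ->  (x) - (-y) = x + y   [differs from x - y: not invariant]
(B) x + 2y  ->  (x) + 2(-y) = x - 2y   [differs from x + 2y: not invariant]
(C) x^2 + y^2  ->  (x)^2 + (-y)^2 = x^2 + y^2   [equals x^2 + y^2: invariant]
(D) 2x - y  ->  2(x) - (-y) = 2x + y   [differs from 2x - y: not invariant]

Only option (C), x^2 + y^2, is unchanged by the transformation.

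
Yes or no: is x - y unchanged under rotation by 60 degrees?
No

Applying rotation by 60 degrees: x' = x*cos(60 degrees) - y*sin(60 degrees) = x/2 - sqrt(3)y/2, y' = x*sin(60 degrees) + y*cos(60 degrees) = sqrt(3)x/2 + y/2

Substituting into x - y:
(x/2 - sqrt(3)y/2) - (sqrt(3)x/2 + y/2)
= -sqrt(3)x/2 + x/2 - sqrt(3)y/2 - y/2

This differs from the original expression x - y, so it is NOT invariant.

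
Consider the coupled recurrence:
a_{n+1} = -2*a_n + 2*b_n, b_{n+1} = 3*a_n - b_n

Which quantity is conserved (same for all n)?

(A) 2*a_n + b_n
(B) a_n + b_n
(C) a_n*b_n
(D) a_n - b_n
B

Replace a_n by a_{n+1} = -2*a_n + 2*b_n and b_n by b_{n+1} = 3*a_n - b_n in each option and simplify:
(A) 2*a_n + b_n  ->  2*(-2*a_n + 2*b_n) + (3*a_n - b_n) = -a_n + 3*b_n   [not conserved]
(B) a_n + b_n  ->  (-2*a_n + 2*b_n) + (3*a_n - b_n) = a_n + b_n   [conserved]
(C) a_n*b_n  ->  (-2*a_n + 2*b_n)*(3*a_n - b_n) = -6*a_n^2 + 8*a_n*b_n - 2*b_n^2   [not conserved]
(D) a_n - b_n  ->  (-2*a_n + 2*b_n) - (3*a_n - b_n) = -5*a_n + 3*b_n   [not conserved]

Only (B) a_n + b_n returns to itself after one step, so it is the conserved quantity.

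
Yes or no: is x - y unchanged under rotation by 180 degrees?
No

Applying rotation by 180 degrees: x' = x*cos(180 degrees) - y*sin(180 degrees) = -x, y' = x*sin(180 degrees) + y*cos(180 degrees) = -y

Substituting into x - y:
(-x) - (-y)
= -x + y

This differs from the original expression x - y, so it is NOT invariant.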